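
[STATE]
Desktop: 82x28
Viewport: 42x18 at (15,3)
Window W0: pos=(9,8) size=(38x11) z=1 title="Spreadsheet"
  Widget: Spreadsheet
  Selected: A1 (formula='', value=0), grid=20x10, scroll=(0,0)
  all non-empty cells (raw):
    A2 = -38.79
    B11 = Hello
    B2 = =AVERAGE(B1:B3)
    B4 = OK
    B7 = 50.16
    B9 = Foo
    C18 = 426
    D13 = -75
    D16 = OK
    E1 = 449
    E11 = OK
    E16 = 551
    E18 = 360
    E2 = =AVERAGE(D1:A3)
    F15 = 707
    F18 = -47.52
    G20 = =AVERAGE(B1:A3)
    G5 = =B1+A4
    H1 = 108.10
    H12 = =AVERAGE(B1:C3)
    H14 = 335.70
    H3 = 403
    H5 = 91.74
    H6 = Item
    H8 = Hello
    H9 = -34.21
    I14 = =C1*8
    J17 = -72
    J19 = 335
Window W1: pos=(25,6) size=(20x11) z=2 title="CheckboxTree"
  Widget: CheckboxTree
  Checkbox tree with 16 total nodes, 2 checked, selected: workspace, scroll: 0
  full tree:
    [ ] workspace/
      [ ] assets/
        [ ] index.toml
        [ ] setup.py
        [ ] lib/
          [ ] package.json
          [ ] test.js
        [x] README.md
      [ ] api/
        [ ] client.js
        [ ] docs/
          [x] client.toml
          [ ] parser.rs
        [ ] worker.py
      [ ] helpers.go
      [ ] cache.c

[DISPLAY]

                                          
                                          
                                          
          ┏━━━━━━━━━━━━━━━━━━┓            
          ┃ CheckboxTree     ┃            
━━━━━━━━━━┠──────────────────┨━┓          
adsheet   ┃>[-] workspace/   ┃ ┃          
──────────┃   [-] assets/    ┃─┨          
          ┃     [ ] index.tom┃ ┃          
  A       ┃     [ ] setup.py ┃ ┃          
----------┃     [ ] lib/     ┃-┃          
    [0]   ┃       [ ] package┃0┃          
 -38.79#CI┃       [ ] test.js┃0┃          
      0   ┗━━━━━━━━━━━━━━━━━━┛0┃          
      0OK             0       0┃          
━━━━━━━━━━━━━━━━━━━━━━━━━━━━━━━┛          
                                          
                                          


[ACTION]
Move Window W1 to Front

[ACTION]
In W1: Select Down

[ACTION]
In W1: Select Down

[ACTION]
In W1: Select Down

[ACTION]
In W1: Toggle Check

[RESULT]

                                          
                                          
                                          
          ┏━━━━━━━━━━━━━━━━━━┓            
          ┃ CheckboxTree     ┃            
━━━━━━━━━━┠──────────────────┨━┓          
adsheet   ┃ [-] workspace/   ┃ ┃          
──────────┃   [-] assets/    ┃─┨          
          ┃     [ ] index.tom┃ ┃          
  A       ┃>    [x] setup.py ┃ ┃          
----------┃     [ ] lib/     ┃-┃          
    [0]   ┃       [ ] package┃0┃          
 -38.79#CI┃       [ ] test.js┃0┃          
      0   ┗━━━━━━━━━━━━━━━━━━┛0┃          
      0OK             0       0┃          
━━━━━━━━━━━━━━━━━━━━━━━━━━━━━━━┛          
                                          
                                          


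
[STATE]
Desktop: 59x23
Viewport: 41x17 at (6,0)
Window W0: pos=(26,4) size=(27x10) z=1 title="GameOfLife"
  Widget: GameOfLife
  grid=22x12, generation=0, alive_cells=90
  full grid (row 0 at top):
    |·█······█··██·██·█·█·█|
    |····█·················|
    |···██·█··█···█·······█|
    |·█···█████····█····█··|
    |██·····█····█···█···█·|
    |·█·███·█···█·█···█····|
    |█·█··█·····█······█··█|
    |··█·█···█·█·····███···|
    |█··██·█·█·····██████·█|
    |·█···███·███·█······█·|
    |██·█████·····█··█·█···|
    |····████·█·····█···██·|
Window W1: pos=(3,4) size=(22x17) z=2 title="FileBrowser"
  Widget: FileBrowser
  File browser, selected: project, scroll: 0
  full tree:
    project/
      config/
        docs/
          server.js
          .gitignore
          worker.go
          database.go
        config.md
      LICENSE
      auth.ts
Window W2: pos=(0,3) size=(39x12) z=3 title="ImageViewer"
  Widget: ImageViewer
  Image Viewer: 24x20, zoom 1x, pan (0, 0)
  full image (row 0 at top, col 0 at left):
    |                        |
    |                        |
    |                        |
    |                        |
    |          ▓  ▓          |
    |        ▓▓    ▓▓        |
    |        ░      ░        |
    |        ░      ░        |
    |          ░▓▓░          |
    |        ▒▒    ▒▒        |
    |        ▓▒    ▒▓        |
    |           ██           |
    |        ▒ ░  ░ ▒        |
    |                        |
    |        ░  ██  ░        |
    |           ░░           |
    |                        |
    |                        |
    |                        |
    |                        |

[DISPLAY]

                                         
                                         
                                         
━━━━━━━━━━━━━━━━━━━━━━━━━━━━━━━━┓        
eViewer                         ┃━━━━━━━━
────────────────────────────────┨        
                                ┃────────
                                ┃        
                                ┃··█····█
                                ┃█···█···
     ▓  ▓                       ┃·█···█··
   ▓▓    ▓▓                     ┃······█·
   ░      ░                     ┃····███·
   ░      ░                     ┃━━━━━━━━
━━━━━━━━━━━━━━━━━━━━━━━━━━━━━━━━┛        
                  ┃                      
                  ┃                      


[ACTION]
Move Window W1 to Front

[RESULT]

                                         
                                         
                                         
━━━━━━━━━━━━━━━━━━━━━━━━━━━━━━━━┓        
━━━━━━━━━━━━━━━━━━┓             ┃━━━━━━━━
ileBrowser        ┃─────────────┨        
──────────────────┨             ┃────────
[-] project/      ┃             ┃        
  [+] config/     ┃             ┃··█····█
  LICENSE         ┃             ┃█···█···
  auth.ts         ┃             ┃·█···█··
                  ┃             ┃······█·
                  ┃             ┃····███·
                  ┃             ┃━━━━━━━━
                  ┃━━━━━━━━━━━━━┛        
                  ┃                      
                  ┃                      


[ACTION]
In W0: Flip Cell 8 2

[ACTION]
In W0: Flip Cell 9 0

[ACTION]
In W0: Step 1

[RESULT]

                                         
                                         
                                         
━━━━━━━━━━━━━━━━━━━━━━━━━━━━━━━━┓        
━━━━━━━━━━━━━━━━━━┓             ┃━━━━━━━━
ileBrowser        ┃─────────────┨        
──────────────────┨             ┃────────
[-] project/      ┃             ┃        
  [+] config/     ┃             ┃·█······
  LICENSE         ┃             ┃██······
  auth.ts         ┃             ┃·····█··
                  ┃             ┃█···█·█·
                  ┃             ┃········
                  ┃             ┃━━━━━━━━
                  ┃━━━━━━━━━━━━━┛        
                  ┃                      
                  ┃                      


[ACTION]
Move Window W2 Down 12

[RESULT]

                                         
                                         
                                         
                                         
━━━━━━━━━━━━━━━━━━┓ ┏━━━━━━━━━━━━━━━━━━━━
ileBrowser        ┃ ┃ GameOfLife         
──────────────────┨ ┠────────────────────
[-] project/      ┃ ┃Gen: 1              
  [+] config/     ┃ ┃███·██···█···█······
  LICENSE         ┃ ┃██··········██······
  auth.ts         ┃ ┃···███·····█·····█··
                  ┃━━━━━━━━━━━━━┓█···█·█·
                  ┃             ┃········
                  ┃─────────────┨━━━━━━━━
                  ┃             ┃        
                  ┃             ┃        
                  ┃             ┃        


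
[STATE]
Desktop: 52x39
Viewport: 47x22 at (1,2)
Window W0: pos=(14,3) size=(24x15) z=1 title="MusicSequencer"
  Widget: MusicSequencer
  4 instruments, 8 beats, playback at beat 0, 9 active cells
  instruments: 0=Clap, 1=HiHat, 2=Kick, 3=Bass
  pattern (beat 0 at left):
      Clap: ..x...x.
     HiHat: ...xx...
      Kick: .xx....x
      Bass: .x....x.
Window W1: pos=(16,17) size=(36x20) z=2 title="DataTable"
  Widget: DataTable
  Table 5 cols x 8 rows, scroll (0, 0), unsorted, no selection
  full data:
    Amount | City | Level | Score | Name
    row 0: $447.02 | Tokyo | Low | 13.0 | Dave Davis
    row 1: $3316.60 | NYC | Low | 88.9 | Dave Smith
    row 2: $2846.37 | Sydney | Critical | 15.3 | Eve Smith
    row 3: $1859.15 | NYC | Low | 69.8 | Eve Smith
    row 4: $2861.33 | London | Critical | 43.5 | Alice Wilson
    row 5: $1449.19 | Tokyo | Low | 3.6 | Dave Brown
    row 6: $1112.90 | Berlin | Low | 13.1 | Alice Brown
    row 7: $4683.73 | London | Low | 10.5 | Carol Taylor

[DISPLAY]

                                               
             ┏━━━━━━━━━━━━━━━━━━━━━━┓          
             ┃ MusicSequencer       ┃          
             ┠──────────────────────┨          
             ┃      ▼1234567        ┃          
             ┃  Clap··█···█·        ┃          
             ┃ HiHat···██···        ┃          
             ┃  Kick·██····█        ┃          
             ┃  Bass·█····█·        ┃          
             ┃                      ┃          
             ┃                      ┃          
             ┃                      ┃          
             ┃                      ┃          
             ┃                      ┃          
             ┃                      ┃          
             ┗━┏━━━━━━━━━━━━━━━━━━━━━━━━━━━━━━━
               ┃ DataTable                     
               ┠───────────────────────────────
               ┃Amount  │City  │Level   │Score│
               ┃────────┼──────┼────────┼─────┼
               ┃$447.02 │Tokyo │Low     │13.0 │
               ┃$3316.60│NYC   │Low     │88.9 │


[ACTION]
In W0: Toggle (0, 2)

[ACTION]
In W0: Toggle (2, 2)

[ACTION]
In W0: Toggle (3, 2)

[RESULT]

                                               
             ┏━━━━━━━━━━━━━━━━━━━━━━┓          
             ┃ MusicSequencer       ┃          
             ┠──────────────────────┨          
             ┃      ▼1234567        ┃          
             ┃  Clap······█·        ┃          
             ┃ HiHat···██···        ┃          
             ┃  Kick·█·····█        ┃          
             ┃  Bass·██···█·        ┃          
             ┃                      ┃          
             ┃                      ┃          
             ┃                      ┃          
             ┃                      ┃          
             ┃                      ┃          
             ┃                      ┃          
             ┗━┏━━━━━━━━━━━━━━━━━━━━━━━━━━━━━━━
               ┃ DataTable                     
               ┠───────────────────────────────
               ┃Amount  │City  │Level   │Score│
               ┃────────┼──────┼────────┼─────┼
               ┃$447.02 │Tokyo │Low     │13.0 │
               ┃$3316.60│NYC   │Low     │88.9 │


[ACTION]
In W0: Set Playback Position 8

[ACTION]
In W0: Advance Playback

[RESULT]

                                               
             ┏━━━━━━━━━━━━━━━━━━━━━━┓          
             ┃ MusicSequencer       ┃          
             ┠──────────────────────┨          
             ┃      0▼234567        ┃          
             ┃  Clap······█·        ┃          
             ┃ HiHat···██···        ┃          
             ┃  Kick·█·····█        ┃          
             ┃  Bass·██···█·        ┃          
             ┃                      ┃          
             ┃                      ┃          
             ┃                      ┃          
             ┃                      ┃          
             ┃                      ┃          
             ┃                      ┃          
             ┗━┏━━━━━━━━━━━━━━━━━━━━━━━━━━━━━━━
               ┃ DataTable                     
               ┠───────────────────────────────
               ┃Amount  │City  │Level   │Score│
               ┃────────┼──────┼────────┼─────┼
               ┃$447.02 │Tokyo │Low     │13.0 │
               ┃$3316.60│NYC   │Low     │88.9 │


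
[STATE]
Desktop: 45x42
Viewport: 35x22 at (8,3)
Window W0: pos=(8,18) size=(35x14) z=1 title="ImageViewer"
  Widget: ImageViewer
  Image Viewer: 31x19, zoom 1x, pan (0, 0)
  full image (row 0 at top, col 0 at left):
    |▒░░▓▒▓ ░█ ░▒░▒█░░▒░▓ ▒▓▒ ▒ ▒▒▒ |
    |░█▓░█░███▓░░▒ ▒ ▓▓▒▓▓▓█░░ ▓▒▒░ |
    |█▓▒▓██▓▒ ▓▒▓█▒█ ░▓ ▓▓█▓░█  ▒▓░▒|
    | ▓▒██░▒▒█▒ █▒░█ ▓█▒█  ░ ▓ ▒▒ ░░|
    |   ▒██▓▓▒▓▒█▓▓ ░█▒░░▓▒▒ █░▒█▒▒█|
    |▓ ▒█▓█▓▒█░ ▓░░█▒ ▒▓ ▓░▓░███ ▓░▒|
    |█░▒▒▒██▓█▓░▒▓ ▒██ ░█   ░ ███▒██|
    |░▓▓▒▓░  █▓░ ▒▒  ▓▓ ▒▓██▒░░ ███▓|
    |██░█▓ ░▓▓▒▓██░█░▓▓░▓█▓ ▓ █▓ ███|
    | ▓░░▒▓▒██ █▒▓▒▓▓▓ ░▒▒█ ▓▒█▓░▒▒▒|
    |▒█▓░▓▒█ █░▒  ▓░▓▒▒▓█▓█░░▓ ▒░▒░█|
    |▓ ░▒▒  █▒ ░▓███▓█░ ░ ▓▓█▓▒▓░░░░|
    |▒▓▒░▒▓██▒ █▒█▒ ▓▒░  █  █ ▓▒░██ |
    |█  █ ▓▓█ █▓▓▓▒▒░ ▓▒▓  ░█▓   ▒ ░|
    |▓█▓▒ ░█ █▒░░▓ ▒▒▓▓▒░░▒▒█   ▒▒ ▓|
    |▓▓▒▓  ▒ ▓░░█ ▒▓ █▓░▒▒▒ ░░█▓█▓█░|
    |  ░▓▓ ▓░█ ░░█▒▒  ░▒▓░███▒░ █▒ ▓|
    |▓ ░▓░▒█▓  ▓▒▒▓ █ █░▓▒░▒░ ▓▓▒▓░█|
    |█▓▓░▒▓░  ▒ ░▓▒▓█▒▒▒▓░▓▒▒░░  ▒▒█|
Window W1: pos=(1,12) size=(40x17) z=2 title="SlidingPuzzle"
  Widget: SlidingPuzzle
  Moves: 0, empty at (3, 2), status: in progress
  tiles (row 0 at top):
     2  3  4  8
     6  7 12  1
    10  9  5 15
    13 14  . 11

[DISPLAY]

                                   
                                   
                                   
                                   
                                   
                                   
                                   
                                   
                                   
━━━━━━━━━━━━━━━━━━━━━━━━━━━━━━━━┓  
ngPuzzle                        ┃  
────────────────────────────────┨  
────┬────┬────┐                 ┃  
  3 │  4 │  8 │                 ┃  
────┼────┼────┤                 ┃  
  7 │ 12 │  1 │                 ┃━┓
────┼────┼────┤                 ┃ ┃
  9 │  5 │ 15 │                 ┃─┨
────┼────┼────┤                 ┃ ┃
 14 │    │ 11 │                 ┃ ┃
────┴────┴────┘                 ┃ ┃
 0                              ┃ ┃


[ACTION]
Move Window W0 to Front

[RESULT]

                                   
                                   
                                   
                                   
                                   
                                   
                                   
                                   
                                   
━━━━━━━━━━━━━━━━━━━━━━━━━━━━━━━━┓  
ngPuzzle                        ┃  
────────────────────────────────┨  
────┬────┬────┐                 ┃  
  3 │  4 │  8 │                 ┃  
────┼────┼────┤                 ┃  
┏━━━━━━━━━━━━━━━━━━━━━━━━━━━━━━━━━┓
┃ ImageViewer                     ┃
┠─────────────────────────────────┨
┃▒░░▓▒▓ ░█ ░▒░▒█░░▒░▓ ▒▓▒ ▒ ▒▒▒   ┃
┃░█▓░█░███▓░░▒ ▒ ▓▓▒▓▓▓█░░ ▓▒▒░   ┃
┃█▓▒▓██▓▒ ▓▒▓█▒█ ░▓ ▓▓█▓░█  ▒▓░▒  ┃
┃ ▓▒██░▒▒█▒ █▒░█ ▓█▒█  ░ ▓ ▒▒ ░░  ┃


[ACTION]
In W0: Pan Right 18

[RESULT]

                                   
                                   
                                   
                                   
                                   
                                   
                                   
                                   
                                   
━━━━━━━━━━━━━━━━━━━━━━━━━━━━━━━━┓  
ngPuzzle                        ┃  
────────────────────────────────┨  
────┬────┬────┐                 ┃  
  3 │  4 │  8 │                 ┃  
────┼────┼────┤                 ┃  
┏━━━━━━━━━━━━━━━━━━━━━━━━━━━━━━━━━┓
┃ ImageViewer                     ┃
┠─────────────────────────────────┨
┃░▓ ▒▓▒ ▒ ▒▒▒                     ┃
┃▒▓▓▓█░░ ▓▒▒░                     ┃
┃ ▓▓█▓░█  ▒▓░▒                    ┃
┃▒█  ░ ▓ ▒▒ ░░                    ┃


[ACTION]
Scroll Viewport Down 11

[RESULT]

────────────────────────────────┨  
────┬────┬────┐                 ┃  
  3 │  4 │  8 │                 ┃  
────┼────┼────┤                 ┃  
┏━━━━━━━━━━━━━━━━━━━━━━━━━━━━━━━━━┓
┃ ImageViewer                     ┃
┠─────────────────────────────────┨
┃░▓ ▒▓▒ ▒ ▒▒▒                     ┃
┃▒▓▓▓█░░ ▓▒▒░                     ┃
┃ ▓▓█▓░█  ▒▓░▒                    ┃
┃▒█  ░ ▓ ▒▒ ░░                    ┃
┃░░▓▒▒ █░▒█▒▒█                    ┃
┃▓ ▓░▓░███ ▓░▒                    ┃
┃░█   ░ ███▒██                    ┃
┃ ▒▓██▒░░ ███▓                    ┃
┃░▓█▓ ▓ █▓ ███                    ┃
┃░▒▒█ ▓▒█▓░▒▒▒                    ┃
┗━━━━━━━━━━━━━━━━━━━━━━━━━━━━━━━━━┛
                                   
                                   
                                   
                                   


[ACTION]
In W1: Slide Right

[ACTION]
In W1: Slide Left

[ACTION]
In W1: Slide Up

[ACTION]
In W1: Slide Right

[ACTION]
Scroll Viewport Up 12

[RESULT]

                                   
                                   
                                   
                                   
                                   
                                   
                                   
                                   
                                   
                                   
━━━━━━━━━━━━━━━━━━━━━━━━━━━━━━━━┓  
ngPuzzle                        ┃  
────────────────────────────────┨  
────┬────┬────┐                 ┃  
  3 │  4 │  8 │                 ┃  
────┼────┼────┤                 ┃  
┏━━━━━━━━━━━━━━━━━━━━━━━━━━━━━━━━━┓
┃ ImageViewer                     ┃
┠─────────────────────────────────┨
┃░▓ ▒▓▒ ▒ ▒▒▒                     ┃
┃▒▓▓▓█░░ ▓▒▒░                     ┃
┃ ▓▓█▓░█  ▒▓░▒                    ┃


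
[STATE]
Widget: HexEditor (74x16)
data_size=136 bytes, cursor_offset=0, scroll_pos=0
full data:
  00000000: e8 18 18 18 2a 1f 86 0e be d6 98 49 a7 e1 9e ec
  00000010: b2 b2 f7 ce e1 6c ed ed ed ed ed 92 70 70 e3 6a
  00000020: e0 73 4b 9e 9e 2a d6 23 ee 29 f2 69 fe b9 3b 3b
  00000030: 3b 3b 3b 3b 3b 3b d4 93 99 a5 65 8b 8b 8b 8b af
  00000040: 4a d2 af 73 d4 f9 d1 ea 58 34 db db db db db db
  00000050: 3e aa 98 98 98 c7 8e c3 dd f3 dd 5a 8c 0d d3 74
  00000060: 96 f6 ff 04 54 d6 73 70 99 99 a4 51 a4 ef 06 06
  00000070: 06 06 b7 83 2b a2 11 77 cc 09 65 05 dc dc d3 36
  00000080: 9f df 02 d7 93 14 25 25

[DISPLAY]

00000000  E8 18 18 18 2a 1f 86 0e  be d6 98 49 a7 e1 9e ec  |....*......I.
00000010  b2 b2 f7 ce e1 6c ed ed  ed ed ed 92 70 70 e3 6a  |.....l......p
00000020  e0 73 4b 9e 9e 2a d6 23  ee 29 f2 69 fe b9 3b 3b  |.sK..*.#.).i.
00000030  3b 3b 3b 3b 3b 3b d4 93  99 a5 65 8b 8b 8b 8b af  |;;;;;;....e..
00000040  4a d2 af 73 d4 f9 d1 ea  58 34 db db db db db db  |J..s....X4...
00000050  3e aa 98 98 98 c7 8e c3  dd f3 dd 5a 8c 0d d3 74  |>..........Z.
00000060  96 f6 ff 04 54 d6 73 70  99 99 a4 51 a4 ef 06 06  |....T.sp...Q.
00000070  06 06 b7 83 2b a2 11 77  cc 09 65 05 dc dc d3 36  |....+..w..e..
00000080  9f df 02 d7 93 14 25 25                           |......%%     
                                                                          
                                                                          
                                                                          
                                                                          
                                                                          
                                                                          
                                                                          


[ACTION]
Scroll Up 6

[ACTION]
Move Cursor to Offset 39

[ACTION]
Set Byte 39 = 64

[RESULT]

00000000  e8 18 18 18 2a 1f 86 0e  be d6 98 49 a7 e1 9e ec  |....*......I.
00000010  b2 b2 f7 ce e1 6c ed ed  ed ed ed 92 70 70 e3 6a  |.....l......p
00000020  e0 73 4b 9e 9e 2a d6 64  ee 29 f2 69 fe b9 3b 3b  |.sK..*.d.).i.
00000030  3b 3b 3b 3b 3b 3b d4 93  99 a5 65 8b 8b 8b 8b af  |;;;;;;....e..
00000040  4a d2 af 73 d4 f9 d1 ea  58 34 db db db db db db  |J..s....X4...
00000050  3e aa 98 98 98 c7 8e c3  dd f3 dd 5a 8c 0d d3 74  |>..........Z.
00000060  96 f6 ff 04 54 d6 73 70  99 99 a4 51 a4 ef 06 06  |....T.sp...Q.
00000070  06 06 b7 83 2b a2 11 77  cc 09 65 05 dc dc d3 36  |....+..w..e..
00000080  9f df 02 d7 93 14 25 25                           |......%%     
                                                                          
                                                                          
                                                                          
                                                                          
                                                                          
                                                                          
                                                                          


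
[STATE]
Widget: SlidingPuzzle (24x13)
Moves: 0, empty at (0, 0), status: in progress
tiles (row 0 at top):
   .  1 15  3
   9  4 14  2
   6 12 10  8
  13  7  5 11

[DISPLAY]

┌────┬────┬────┬────┐   
│    │  1 │ 15 │  3 │   
├────┼────┼────┼────┤   
│  9 │  4 │ 14 │  2 │   
├────┼────┼────┼────┤   
│  6 │ 12 │ 10 │  8 │   
├────┼────┼────┼────┤   
│ 13 │  7 │  5 │ 11 │   
└────┴────┴────┴────┘   
Moves: 0                
                        
                        
                        


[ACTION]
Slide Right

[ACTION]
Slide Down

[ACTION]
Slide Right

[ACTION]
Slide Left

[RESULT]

┌────┬────┬────┬────┐   
│  1 │    │ 15 │  3 │   
├────┼────┼────┼────┤   
│  9 │  4 │ 14 │  2 │   
├────┼────┼────┼────┤   
│  6 │ 12 │ 10 │  8 │   
├────┼────┼────┼────┤   
│ 13 │  7 │  5 │ 11 │   
└────┴────┴────┴────┘   
Moves: 1                
                        
                        
                        


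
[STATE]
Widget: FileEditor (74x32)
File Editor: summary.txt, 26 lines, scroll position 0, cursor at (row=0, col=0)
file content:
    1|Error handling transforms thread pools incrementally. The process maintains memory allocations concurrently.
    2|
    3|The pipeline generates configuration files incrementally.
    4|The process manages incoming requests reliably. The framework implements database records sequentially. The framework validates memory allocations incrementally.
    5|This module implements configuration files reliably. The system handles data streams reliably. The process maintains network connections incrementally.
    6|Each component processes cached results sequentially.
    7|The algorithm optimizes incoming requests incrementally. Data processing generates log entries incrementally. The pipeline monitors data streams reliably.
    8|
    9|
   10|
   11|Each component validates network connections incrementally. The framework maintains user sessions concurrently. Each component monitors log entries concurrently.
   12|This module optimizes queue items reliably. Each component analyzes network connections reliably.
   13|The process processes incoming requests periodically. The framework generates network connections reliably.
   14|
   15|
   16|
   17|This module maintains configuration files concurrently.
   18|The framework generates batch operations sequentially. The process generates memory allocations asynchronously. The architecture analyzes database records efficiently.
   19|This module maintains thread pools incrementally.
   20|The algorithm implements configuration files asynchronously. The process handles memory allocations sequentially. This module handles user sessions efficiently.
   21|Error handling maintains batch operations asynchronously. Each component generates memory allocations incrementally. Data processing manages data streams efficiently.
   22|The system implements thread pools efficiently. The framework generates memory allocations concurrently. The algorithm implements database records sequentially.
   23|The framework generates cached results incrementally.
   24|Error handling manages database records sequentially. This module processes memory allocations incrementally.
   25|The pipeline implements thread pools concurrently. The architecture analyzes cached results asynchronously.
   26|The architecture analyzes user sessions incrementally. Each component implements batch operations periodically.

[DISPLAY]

█rror handling transforms thread pools incrementally. The process maintai▲
                                                                         █
The pipeline generates configuration files incrementally.                ░
The process manages incoming requests reliably. The framework implements ░
This module implements configuration files reliably. The system handles d░
Each component processes cached results sequentially.                    ░
The algorithm optimizes incoming requests incrementally. Data processing ░
                                                                         ░
                                                                         ░
                                                                         ░
Each component validates network connections incrementally. The framework░
This module optimizes queue items reliably. Each component analyzes netwo░
The process processes incoming requests periodically. The framework gener░
                                                                         ░
                                                                         ░
                                                                         ░
This module maintains configuration files concurrently.                  ░
The framework generates batch operations sequentially. The process genera░
This module maintains thread pools incrementally.                        ░
The algorithm implements configuration files asynchronously. The process ░
Error handling maintains batch operations asynchronously. Each component ░
The system implements thread pools efficiently. The framework generates m░
The framework generates cached results incrementally.                    ░
Error handling manages database records sequentially. This module process░
The pipeline implements thread pools concurrently. The architecture analy░
The architecture analyzes user sessions incrementally. Each component imp░
                                                                         ░
                                                                         ░
                                                                         ░
                                                                         ░
                                                                         ░
                                                                         ▼


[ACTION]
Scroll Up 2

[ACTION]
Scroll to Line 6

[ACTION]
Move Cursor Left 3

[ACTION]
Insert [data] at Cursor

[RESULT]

data█rror handling transforms thread pools incrementally. The process mai▲
                                                                         █
The pipeline generates configuration files incrementally.                ░
The process manages incoming requests reliably. The framework implements ░
This module implements configuration files reliably. The system handles d░
Each component processes cached results sequentially.                    ░
The algorithm optimizes incoming requests incrementally. Data processing ░
                                                                         ░
                                                                         ░
                                                                         ░
Each component validates network connections incrementally. The framework░
This module optimizes queue items reliably. Each component analyzes netwo░
The process processes incoming requests periodically. The framework gener░
                                                                         ░
                                                                         ░
                                                                         ░
This module maintains configuration files concurrently.                  ░
The framework generates batch operations sequentially. The process genera░
This module maintains thread pools incrementally.                        ░
The algorithm implements configuration files asynchronously. The process ░
Error handling maintains batch operations asynchronously. Each component ░
The system implements thread pools efficiently. The framework generates m░
The framework generates cached results incrementally.                    ░
Error handling manages database records sequentially. This module process░
The pipeline implements thread pools concurrently. The architecture analy░
The architecture analyzes user sessions incrementally. Each component imp░
                                                                         ░
                                                                         ░
                                                                         ░
                                                                         ░
                                                                         ░
                                                                         ▼


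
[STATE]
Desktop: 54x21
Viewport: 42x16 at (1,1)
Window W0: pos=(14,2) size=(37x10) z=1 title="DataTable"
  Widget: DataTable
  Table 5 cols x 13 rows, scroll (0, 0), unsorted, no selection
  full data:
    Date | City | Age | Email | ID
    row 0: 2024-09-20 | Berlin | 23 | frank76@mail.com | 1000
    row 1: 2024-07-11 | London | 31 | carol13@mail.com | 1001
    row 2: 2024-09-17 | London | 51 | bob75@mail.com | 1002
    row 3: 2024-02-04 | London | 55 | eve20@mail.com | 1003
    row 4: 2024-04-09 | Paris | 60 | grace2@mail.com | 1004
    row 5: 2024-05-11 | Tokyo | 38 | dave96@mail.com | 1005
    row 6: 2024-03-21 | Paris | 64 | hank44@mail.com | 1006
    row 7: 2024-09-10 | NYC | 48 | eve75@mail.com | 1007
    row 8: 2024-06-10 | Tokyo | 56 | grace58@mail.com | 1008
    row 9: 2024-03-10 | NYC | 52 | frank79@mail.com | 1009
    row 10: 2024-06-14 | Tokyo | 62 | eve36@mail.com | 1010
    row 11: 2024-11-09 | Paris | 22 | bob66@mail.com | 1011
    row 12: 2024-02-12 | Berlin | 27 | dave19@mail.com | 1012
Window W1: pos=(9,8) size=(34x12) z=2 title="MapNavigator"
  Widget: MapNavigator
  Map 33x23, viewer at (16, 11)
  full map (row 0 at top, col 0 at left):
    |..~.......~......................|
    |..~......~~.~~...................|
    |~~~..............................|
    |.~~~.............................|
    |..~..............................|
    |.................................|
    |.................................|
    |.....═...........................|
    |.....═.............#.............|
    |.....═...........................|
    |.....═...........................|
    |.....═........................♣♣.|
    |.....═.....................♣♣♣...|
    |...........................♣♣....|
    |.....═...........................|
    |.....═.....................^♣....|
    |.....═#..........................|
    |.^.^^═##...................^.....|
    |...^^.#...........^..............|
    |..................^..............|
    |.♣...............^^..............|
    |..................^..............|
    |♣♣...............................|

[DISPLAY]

                                          
             ┏━━━━━━━━━━━━━━━━━━━━━━━━━━━━
             ┃ DataTable                  
             ┠────────────────────────────
             ┃Date      │City  │Age│Email 
             ┃──────────┼──────┼───┼──────
             ┃2024-09-20│Berlin│23 │frank7
        ┏━━━━━━━━━━━━━━━━━━━━━━━━━━━━━━━━┓
        ┃ MapNavigator                   ┃
        ┠────────────────────────────────┨
        ┃.....═..........................┃
        ┃.....═.............#............┃
        ┃.....═..........................┃
        ┃.....═..........................┃
        ┃.....═..........@.............♣♣┃
        ┃.....═.....................♣♣♣..┃


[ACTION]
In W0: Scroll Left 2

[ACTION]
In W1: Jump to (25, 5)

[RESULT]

                                          
             ┏━━━━━━━━━━━━━━━━━━━━━━━━━━━━
             ┃ DataTable                  
             ┠────────────────────────────
             ┃Date      │City  │Age│Email 
             ┃──────────┼──────┼───┼──────
             ┃2024-09-20│Berlin│23 │frank7
        ┏━━━━━━━━━━━━━━━━━━━━━━━━━━━━━━━━┓
        ┃ MapNavigator                   ┃
        ┠────────────────────────────────┨
        ┃~~.~~...................        ┃
        ┃........................        ┃
        ┃........................        ┃
        ┃........................        ┃
        ┃................@.......        ┃
        ┃........................        ┃


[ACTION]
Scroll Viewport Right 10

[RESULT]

                                          
   ┏━━━━━━━━━━━━━━━━━━━━━━━━━━━━━━━━━━━┓  
   ┃ DataTable                         ┃  
   ┠───────────────────────────────────┨  
   ┃Date      │City  │Age│Email        ┃  
   ┃──────────┼──────┼───┼─────────────┃  
   ┃2024-09-20│Berlin│23 │frank76@mail.┃  
━━━━━━━━━━━━━━━━━━━━━━━━━━━━━━━┓3@mail.┃  
MapNavigator                   ┃mail.co┃  
───────────────────────────────┨mail.co┃  
~.~~...................        ┃━━━━━━━┛  
.......................        ┃          
.......................        ┃          
.......................        ┃          
...............@.......        ┃          
.......................        ┃          
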